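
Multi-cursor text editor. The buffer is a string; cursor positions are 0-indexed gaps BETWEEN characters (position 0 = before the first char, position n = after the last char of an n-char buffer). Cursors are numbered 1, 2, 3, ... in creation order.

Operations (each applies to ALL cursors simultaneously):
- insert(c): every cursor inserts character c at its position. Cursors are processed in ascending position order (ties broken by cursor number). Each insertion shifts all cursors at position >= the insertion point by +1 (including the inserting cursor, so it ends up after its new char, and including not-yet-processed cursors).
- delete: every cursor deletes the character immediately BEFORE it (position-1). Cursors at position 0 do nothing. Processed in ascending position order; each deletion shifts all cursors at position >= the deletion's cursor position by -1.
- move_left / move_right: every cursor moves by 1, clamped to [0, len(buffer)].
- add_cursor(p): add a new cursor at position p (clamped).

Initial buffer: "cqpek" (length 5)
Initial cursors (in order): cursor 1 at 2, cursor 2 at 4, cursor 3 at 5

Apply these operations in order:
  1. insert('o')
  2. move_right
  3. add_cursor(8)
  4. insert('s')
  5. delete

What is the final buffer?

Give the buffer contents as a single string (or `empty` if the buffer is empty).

After op 1 (insert('o')): buffer="cqopeoko" (len 8), cursors c1@3 c2@6 c3@8, authorship ..1..2.3
After op 2 (move_right): buffer="cqopeoko" (len 8), cursors c1@4 c2@7 c3@8, authorship ..1..2.3
After op 3 (add_cursor(8)): buffer="cqopeoko" (len 8), cursors c1@4 c2@7 c3@8 c4@8, authorship ..1..2.3
After op 4 (insert('s')): buffer="cqopseoksoss" (len 12), cursors c1@5 c2@9 c3@12 c4@12, authorship ..1.1.2.2334
After op 5 (delete): buffer="cqopeoko" (len 8), cursors c1@4 c2@7 c3@8 c4@8, authorship ..1..2.3

Answer: cqopeoko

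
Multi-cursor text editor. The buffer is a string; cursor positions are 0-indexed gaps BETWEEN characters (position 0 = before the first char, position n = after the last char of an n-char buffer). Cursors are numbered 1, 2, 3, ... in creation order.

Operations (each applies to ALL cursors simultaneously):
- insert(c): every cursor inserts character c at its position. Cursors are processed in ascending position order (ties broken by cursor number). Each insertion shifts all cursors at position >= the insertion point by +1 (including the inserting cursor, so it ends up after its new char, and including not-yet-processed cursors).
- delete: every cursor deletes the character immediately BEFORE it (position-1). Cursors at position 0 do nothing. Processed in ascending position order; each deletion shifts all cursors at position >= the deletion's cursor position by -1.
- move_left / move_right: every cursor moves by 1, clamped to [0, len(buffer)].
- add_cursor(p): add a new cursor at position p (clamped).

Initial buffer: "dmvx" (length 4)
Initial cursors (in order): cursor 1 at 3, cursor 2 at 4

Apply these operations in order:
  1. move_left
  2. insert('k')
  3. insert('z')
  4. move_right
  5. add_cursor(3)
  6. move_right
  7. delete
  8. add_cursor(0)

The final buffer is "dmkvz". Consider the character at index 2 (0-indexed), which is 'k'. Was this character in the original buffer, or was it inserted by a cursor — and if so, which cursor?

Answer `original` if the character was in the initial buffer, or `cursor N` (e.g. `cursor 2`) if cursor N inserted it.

After op 1 (move_left): buffer="dmvx" (len 4), cursors c1@2 c2@3, authorship ....
After op 2 (insert('k')): buffer="dmkvkx" (len 6), cursors c1@3 c2@5, authorship ..1.2.
After op 3 (insert('z')): buffer="dmkzvkzx" (len 8), cursors c1@4 c2@7, authorship ..11.22.
After op 4 (move_right): buffer="dmkzvkzx" (len 8), cursors c1@5 c2@8, authorship ..11.22.
After op 5 (add_cursor(3)): buffer="dmkzvkzx" (len 8), cursors c3@3 c1@5 c2@8, authorship ..11.22.
After op 6 (move_right): buffer="dmkzvkzx" (len 8), cursors c3@4 c1@6 c2@8, authorship ..11.22.
After op 7 (delete): buffer="dmkvz" (len 5), cursors c3@3 c1@4 c2@5, authorship ..1.2
After op 8 (add_cursor(0)): buffer="dmkvz" (len 5), cursors c4@0 c3@3 c1@4 c2@5, authorship ..1.2
Authorship (.=original, N=cursor N): . . 1 . 2
Index 2: author = 1

Answer: cursor 1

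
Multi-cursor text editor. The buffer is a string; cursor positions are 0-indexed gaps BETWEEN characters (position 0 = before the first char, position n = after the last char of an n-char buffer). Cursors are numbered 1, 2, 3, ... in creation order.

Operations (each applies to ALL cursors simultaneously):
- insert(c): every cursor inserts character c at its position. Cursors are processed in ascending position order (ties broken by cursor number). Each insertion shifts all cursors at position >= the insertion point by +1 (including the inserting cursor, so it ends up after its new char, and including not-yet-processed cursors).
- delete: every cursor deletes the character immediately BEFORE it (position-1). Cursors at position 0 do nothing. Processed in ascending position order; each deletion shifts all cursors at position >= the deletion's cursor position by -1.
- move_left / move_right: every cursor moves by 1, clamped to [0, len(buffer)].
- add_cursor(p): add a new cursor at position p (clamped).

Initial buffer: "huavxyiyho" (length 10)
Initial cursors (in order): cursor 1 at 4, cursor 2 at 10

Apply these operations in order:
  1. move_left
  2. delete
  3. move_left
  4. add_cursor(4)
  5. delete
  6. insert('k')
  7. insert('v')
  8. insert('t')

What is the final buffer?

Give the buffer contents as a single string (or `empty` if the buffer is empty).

After op 1 (move_left): buffer="huavxyiyho" (len 10), cursors c1@3 c2@9, authorship ..........
After op 2 (delete): buffer="huvxyiyo" (len 8), cursors c1@2 c2@7, authorship ........
After op 3 (move_left): buffer="huvxyiyo" (len 8), cursors c1@1 c2@6, authorship ........
After op 4 (add_cursor(4)): buffer="huvxyiyo" (len 8), cursors c1@1 c3@4 c2@6, authorship ........
After op 5 (delete): buffer="uvyyo" (len 5), cursors c1@0 c3@2 c2@3, authorship .....
After op 6 (insert('k')): buffer="kuvkykyo" (len 8), cursors c1@1 c3@4 c2@6, authorship 1..3.2..
After op 7 (insert('v')): buffer="kvuvkvykvyo" (len 11), cursors c1@2 c3@6 c2@9, authorship 11..33.22..
After op 8 (insert('t')): buffer="kvtuvkvtykvtyo" (len 14), cursors c1@3 c3@8 c2@12, authorship 111..333.222..

Answer: kvtuvkvtykvtyo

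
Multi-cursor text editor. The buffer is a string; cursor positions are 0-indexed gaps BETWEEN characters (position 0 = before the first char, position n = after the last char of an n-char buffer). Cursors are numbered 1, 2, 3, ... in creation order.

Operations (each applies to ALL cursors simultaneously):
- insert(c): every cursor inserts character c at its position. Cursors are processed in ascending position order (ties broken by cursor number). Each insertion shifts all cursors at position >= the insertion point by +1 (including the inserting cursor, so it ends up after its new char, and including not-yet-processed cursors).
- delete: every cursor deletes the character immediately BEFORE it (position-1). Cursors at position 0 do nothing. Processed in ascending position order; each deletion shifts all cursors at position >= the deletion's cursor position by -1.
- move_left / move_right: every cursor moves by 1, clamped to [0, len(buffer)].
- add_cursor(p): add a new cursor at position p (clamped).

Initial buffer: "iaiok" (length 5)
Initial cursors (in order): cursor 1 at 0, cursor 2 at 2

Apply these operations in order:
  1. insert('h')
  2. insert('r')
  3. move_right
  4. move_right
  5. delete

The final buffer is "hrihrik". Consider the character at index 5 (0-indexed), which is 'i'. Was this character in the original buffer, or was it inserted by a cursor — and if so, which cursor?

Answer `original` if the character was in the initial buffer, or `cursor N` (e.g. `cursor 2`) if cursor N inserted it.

After op 1 (insert('h')): buffer="hiahiok" (len 7), cursors c1@1 c2@4, authorship 1..2...
After op 2 (insert('r')): buffer="hriahriok" (len 9), cursors c1@2 c2@6, authorship 11..22...
After op 3 (move_right): buffer="hriahriok" (len 9), cursors c1@3 c2@7, authorship 11..22...
After op 4 (move_right): buffer="hriahriok" (len 9), cursors c1@4 c2@8, authorship 11..22...
After op 5 (delete): buffer="hrihrik" (len 7), cursors c1@3 c2@6, authorship 11.22..
Authorship (.=original, N=cursor N): 1 1 . 2 2 . .
Index 5: author = original

Answer: original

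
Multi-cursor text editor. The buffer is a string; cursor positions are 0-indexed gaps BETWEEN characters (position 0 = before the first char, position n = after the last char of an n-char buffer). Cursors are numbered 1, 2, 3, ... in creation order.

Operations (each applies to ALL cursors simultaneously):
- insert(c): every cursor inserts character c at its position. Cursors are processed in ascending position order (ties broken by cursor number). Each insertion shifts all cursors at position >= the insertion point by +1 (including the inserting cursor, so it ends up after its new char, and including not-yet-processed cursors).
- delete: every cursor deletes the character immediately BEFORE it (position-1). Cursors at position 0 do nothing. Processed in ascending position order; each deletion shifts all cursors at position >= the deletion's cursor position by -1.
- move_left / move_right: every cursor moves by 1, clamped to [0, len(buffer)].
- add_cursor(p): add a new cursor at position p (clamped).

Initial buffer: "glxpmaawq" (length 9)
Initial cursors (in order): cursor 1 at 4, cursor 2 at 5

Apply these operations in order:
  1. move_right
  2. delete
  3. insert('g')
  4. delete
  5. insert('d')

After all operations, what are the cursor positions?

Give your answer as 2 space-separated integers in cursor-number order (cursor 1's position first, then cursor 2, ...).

After op 1 (move_right): buffer="glxpmaawq" (len 9), cursors c1@5 c2@6, authorship .........
After op 2 (delete): buffer="glxpawq" (len 7), cursors c1@4 c2@4, authorship .......
After op 3 (insert('g')): buffer="glxpggawq" (len 9), cursors c1@6 c2@6, authorship ....12...
After op 4 (delete): buffer="glxpawq" (len 7), cursors c1@4 c2@4, authorship .......
After op 5 (insert('d')): buffer="glxpddawq" (len 9), cursors c1@6 c2@6, authorship ....12...

Answer: 6 6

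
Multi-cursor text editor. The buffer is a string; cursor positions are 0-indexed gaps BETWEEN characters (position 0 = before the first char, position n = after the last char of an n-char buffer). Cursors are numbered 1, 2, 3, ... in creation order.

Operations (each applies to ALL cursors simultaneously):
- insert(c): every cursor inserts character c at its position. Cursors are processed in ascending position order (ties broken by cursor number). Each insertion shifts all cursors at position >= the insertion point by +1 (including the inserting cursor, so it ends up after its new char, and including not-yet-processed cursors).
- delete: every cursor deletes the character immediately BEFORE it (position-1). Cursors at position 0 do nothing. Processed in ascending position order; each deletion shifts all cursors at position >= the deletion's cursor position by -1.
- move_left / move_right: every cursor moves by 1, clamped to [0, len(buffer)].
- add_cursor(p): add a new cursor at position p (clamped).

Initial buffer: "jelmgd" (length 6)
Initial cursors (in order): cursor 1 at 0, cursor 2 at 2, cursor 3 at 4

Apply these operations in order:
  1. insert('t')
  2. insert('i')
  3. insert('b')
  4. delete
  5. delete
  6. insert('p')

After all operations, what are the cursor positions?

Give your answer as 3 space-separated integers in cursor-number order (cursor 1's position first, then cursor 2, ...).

Answer: 2 6 10

Derivation:
After op 1 (insert('t')): buffer="tjetlmtgd" (len 9), cursors c1@1 c2@4 c3@7, authorship 1..2..3..
After op 2 (insert('i')): buffer="tijetilmtigd" (len 12), cursors c1@2 c2@6 c3@10, authorship 11..22..33..
After op 3 (insert('b')): buffer="tibjetiblmtibgd" (len 15), cursors c1@3 c2@8 c3@13, authorship 111..222..333..
After op 4 (delete): buffer="tijetilmtigd" (len 12), cursors c1@2 c2@6 c3@10, authorship 11..22..33..
After op 5 (delete): buffer="tjetlmtgd" (len 9), cursors c1@1 c2@4 c3@7, authorship 1..2..3..
After op 6 (insert('p')): buffer="tpjetplmtpgd" (len 12), cursors c1@2 c2@6 c3@10, authorship 11..22..33..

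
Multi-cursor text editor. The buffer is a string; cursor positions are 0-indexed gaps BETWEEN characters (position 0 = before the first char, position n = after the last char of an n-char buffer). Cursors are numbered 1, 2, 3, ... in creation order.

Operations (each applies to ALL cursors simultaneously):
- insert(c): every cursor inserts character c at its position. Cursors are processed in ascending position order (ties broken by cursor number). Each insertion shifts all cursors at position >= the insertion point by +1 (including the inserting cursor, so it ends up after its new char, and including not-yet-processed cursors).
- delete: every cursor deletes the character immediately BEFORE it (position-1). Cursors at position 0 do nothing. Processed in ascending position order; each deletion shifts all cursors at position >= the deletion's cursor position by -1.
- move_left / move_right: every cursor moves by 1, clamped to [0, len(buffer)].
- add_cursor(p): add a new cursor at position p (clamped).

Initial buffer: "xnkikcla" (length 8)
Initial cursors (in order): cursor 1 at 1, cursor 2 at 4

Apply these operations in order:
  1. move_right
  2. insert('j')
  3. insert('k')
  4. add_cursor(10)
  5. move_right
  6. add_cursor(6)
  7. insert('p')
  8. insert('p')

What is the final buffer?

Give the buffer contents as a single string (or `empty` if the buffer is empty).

After op 1 (move_right): buffer="xnkikcla" (len 8), cursors c1@2 c2@5, authorship ........
After op 2 (insert('j')): buffer="xnjkikjcla" (len 10), cursors c1@3 c2@7, authorship ..1...2...
After op 3 (insert('k')): buffer="xnjkkikjkcla" (len 12), cursors c1@4 c2@9, authorship ..11...22...
After op 4 (add_cursor(10)): buffer="xnjkkikjkcla" (len 12), cursors c1@4 c2@9 c3@10, authorship ..11...22...
After op 5 (move_right): buffer="xnjkkikjkcla" (len 12), cursors c1@5 c2@10 c3@11, authorship ..11...22...
After op 6 (add_cursor(6)): buffer="xnjkkikjkcla" (len 12), cursors c1@5 c4@6 c2@10 c3@11, authorship ..11...22...
After op 7 (insert('p')): buffer="xnjkkpipkjkcplpa" (len 16), cursors c1@6 c4@8 c2@13 c3@15, authorship ..11.1.4.22.2.3.
After op 8 (insert('p')): buffer="xnjkkppippkjkcpplppa" (len 20), cursors c1@7 c4@10 c2@16 c3@19, authorship ..11.11.44.22.22.33.

Answer: xnjkkppippkjkcpplppa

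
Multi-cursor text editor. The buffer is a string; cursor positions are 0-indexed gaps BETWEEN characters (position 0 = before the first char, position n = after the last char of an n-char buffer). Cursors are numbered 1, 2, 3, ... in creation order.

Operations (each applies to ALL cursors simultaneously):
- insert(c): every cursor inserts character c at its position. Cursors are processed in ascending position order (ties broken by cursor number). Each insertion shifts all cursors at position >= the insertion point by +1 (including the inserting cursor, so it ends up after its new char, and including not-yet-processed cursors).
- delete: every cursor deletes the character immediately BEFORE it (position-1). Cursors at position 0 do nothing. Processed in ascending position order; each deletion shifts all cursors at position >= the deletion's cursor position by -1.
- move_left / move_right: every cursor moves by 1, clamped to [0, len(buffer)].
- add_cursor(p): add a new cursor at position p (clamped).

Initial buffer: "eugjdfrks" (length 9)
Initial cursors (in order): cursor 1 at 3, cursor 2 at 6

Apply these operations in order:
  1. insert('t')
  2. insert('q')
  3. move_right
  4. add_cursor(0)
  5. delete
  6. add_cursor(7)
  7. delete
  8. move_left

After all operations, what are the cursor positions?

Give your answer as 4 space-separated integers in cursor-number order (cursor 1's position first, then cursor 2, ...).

Answer: 3 5 0 4

Derivation:
After op 1 (insert('t')): buffer="eugtjdftrks" (len 11), cursors c1@4 c2@8, authorship ...1...2...
After op 2 (insert('q')): buffer="eugtqjdftqrks" (len 13), cursors c1@5 c2@10, authorship ...11...22...
After op 3 (move_right): buffer="eugtqjdftqrks" (len 13), cursors c1@6 c2@11, authorship ...11...22...
After op 4 (add_cursor(0)): buffer="eugtqjdftqrks" (len 13), cursors c3@0 c1@6 c2@11, authorship ...11...22...
After op 5 (delete): buffer="eugtqdftqks" (len 11), cursors c3@0 c1@5 c2@9, authorship ...11..22..
After op 6 (add_cursor(7)): buffer="eugtqdftqks" (len 11), cursors c3@0 c1@5 c4@7 c2@9, authorship ...11..22..
After op 7 (delete): buffer="eugtdtks" (len 8), cursors c3@0 c1@4 c4@5 c2@6, authorship ...1.2..
After op 8 (move_left): buffer="eugtdtks" (len 8), cursors c3@0 c1@3 c4@4 c2@5, authorship ...1.2..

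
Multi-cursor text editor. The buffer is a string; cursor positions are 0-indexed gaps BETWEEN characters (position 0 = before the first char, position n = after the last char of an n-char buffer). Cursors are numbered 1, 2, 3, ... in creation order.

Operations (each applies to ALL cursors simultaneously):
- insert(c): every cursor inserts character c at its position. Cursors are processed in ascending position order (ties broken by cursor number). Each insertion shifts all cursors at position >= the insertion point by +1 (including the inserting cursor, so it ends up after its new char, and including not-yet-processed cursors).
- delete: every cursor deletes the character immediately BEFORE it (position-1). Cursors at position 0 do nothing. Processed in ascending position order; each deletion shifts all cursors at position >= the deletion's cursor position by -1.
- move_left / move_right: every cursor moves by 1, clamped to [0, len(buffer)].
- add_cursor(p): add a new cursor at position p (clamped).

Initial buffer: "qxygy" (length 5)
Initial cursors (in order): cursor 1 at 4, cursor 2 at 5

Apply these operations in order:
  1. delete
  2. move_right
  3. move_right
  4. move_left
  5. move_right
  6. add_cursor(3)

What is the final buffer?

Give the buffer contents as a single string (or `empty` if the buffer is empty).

After op 1 (delete): buffer="qxy" (len 3), cursors c1@3 c2@3, authorship ...
After op 2 (move_right): buffer="qxy" (len 3), cursors c1@3 c2@3, authorship ...
After op 3 (move_right): buffer="qxy" (len 3), cursors c1@3 c2@3, authorship ...
After op 4 (move_left): buffer="qxy" (len 3), cursors c1@2 c2@2, authorship ...
After op 5 (move_right): buffer="qxy" (len 3), cursors c1@3 c2@3, authorship ...
After op 6 (add_cursor(3)): buffer="qxy" (len 3), cursors c1@3 c2@3 c3@3, authorship ...

Answer: qxy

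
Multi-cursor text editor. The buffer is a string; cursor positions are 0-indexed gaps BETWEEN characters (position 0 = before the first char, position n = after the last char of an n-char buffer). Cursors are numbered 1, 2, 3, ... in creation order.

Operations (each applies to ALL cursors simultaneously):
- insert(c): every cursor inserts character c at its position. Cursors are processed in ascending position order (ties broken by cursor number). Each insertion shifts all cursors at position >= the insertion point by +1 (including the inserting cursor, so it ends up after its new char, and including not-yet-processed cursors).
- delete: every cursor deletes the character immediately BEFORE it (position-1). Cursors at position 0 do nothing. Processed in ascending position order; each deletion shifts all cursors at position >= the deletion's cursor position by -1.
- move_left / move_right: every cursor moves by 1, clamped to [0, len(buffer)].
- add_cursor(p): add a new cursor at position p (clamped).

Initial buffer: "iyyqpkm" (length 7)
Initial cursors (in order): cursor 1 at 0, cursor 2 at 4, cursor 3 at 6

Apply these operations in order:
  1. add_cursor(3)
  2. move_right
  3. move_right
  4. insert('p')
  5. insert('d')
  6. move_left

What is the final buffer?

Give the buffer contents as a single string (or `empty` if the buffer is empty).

Answer: iypdyqppdkpdmpd

Derivation:
After op 1 (add_cursor(3)): buffer="iyyqpkm" (len 7), cursors c1@0 c4@3 c2@4 c3@6, authorship .......
After op 2 (move_right): buffer="iyyqpkm" (len 7), cursors c1@1 c4@4 c2@5 c3@7, authorship .......
After op 3 (move_right): buffer="iyyqpkm" (len 7), cursors c1@2 c4@5 c2@6 c3@7, authorship .......
After op 4 (insert('p')): buffer="iypyqppkpmp" (len 11), cursors c1@3 c4@7 c2@9 c3@11, authorship ..1...4.2.3
After op 5 (insert('d')): buffer="iypdyqppdkpdmpd" (len 15), cursors c1@4 c4@9 c2@12 c3@15, authorship ..11...44.22.33
After op 6 (move_left): buffer="iypdyqppdkpdmpd" (len 15), cursors c1@3 c4@8 c2@11 c3@14, authorship ..11...44.22.33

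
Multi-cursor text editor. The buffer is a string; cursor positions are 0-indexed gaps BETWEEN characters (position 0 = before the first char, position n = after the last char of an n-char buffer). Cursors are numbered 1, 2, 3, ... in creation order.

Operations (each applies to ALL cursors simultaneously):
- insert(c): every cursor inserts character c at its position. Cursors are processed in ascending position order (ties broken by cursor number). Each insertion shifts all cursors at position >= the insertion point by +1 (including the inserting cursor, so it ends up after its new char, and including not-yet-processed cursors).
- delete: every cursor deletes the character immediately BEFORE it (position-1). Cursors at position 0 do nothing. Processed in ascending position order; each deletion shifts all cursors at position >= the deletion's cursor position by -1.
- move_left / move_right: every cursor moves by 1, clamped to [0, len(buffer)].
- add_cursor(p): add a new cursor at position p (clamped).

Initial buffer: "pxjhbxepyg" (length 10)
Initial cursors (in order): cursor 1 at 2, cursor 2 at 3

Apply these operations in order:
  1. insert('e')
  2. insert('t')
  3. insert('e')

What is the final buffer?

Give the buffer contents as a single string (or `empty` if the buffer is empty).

Answer: pxetejetehbxepyg

Derivation:
After op 1 (insert('e')): buffer="pxejehbxepyg" (len 12), cursors c1@3 c2@5, authorship ..1.2.......
After op 2 (insert('t')): buffer="pxetjethbxepyg" (len 14), cursors c1@4 c2@7, authorship ..11.22.......
After op 3 (insert('e')): buffer="pxetejetehbxepyg" (len 16), cursors c1@5 c2@9, authorship ..111.222.......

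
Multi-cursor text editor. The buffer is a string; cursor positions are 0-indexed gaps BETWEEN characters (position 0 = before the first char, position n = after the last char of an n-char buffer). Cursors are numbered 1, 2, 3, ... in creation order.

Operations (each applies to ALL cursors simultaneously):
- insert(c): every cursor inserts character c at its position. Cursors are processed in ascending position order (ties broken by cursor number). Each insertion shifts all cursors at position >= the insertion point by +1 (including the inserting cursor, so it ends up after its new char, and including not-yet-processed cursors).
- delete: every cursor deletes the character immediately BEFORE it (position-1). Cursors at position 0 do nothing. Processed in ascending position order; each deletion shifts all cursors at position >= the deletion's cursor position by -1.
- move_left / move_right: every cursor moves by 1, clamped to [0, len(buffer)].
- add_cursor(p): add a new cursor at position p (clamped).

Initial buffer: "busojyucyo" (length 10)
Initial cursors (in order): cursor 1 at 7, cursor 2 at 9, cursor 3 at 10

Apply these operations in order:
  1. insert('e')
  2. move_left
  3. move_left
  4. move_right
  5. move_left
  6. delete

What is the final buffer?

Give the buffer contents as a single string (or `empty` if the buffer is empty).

After op 1 (insert('e')): buffer="busojyuecyeoe" (len 13), cursors c1@8 c2@11 c3@13, authorship .......1..2.3
After op 2 (move_left): buffer="busojyuecyeoe" (len 13), cursors c1@7 c2@10 c3@12, authorship .......1..2.3
After op 3 (move_left): buffer="busojyuecyeoe" (len 13), cursors c1@6 c2@9 c3@11, authorship .......1..2.3
After op 4 (move_right): buffer="busojyuecyeoe" (len 13), cursors c1@7 c2@10 c3@12, authorship .......1..2.3
After op 5 (move_left): buffer="busojyuecyeoe" (len 13), cursors c1@6 c2@9 c3@11, authorship .......1..2.3
After op 6 (delete): buffer="busojueyoe" (len 10), cursors c1@5 c2@7 c3@8, authorship ......1..3

Answer: busojueyoe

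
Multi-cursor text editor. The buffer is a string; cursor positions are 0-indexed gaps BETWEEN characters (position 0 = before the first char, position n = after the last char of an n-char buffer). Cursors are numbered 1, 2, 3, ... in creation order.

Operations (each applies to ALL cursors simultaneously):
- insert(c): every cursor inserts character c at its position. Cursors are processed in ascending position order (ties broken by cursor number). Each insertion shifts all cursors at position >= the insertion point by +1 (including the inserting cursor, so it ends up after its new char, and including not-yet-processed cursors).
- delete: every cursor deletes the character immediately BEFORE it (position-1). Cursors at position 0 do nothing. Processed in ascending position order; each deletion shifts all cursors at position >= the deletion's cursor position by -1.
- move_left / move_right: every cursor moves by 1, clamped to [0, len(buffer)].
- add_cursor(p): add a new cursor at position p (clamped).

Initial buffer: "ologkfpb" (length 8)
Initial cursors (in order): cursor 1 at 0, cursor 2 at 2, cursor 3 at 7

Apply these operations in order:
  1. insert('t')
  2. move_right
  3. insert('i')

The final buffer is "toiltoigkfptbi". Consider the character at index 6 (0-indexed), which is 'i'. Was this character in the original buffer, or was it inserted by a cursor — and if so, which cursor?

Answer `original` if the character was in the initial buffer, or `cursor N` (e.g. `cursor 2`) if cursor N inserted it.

Answer: cursor 2

Derivation:
After op 1 (insert('t')): buffer="toltogkfptb" (len 11), cursors c1@1 c2@4 c3@10, authorship 1..2.....3.
After op 2 (move_right): buffer="toltogkfptb" (len 11), cursors c1@2 c2@5 c3@11, authorship 1..2.....3.
After op 3 (insert('i')): buffer="toiltoigkfptbi" (len 14), cursors c1@3 c2@7 c3@14, authorship 1.1.2.2....3.3
Authorship (.=original, N=cursor N): 1 . 1 . 2 . 2 . . . . 3 . 3
Index 6: author = 2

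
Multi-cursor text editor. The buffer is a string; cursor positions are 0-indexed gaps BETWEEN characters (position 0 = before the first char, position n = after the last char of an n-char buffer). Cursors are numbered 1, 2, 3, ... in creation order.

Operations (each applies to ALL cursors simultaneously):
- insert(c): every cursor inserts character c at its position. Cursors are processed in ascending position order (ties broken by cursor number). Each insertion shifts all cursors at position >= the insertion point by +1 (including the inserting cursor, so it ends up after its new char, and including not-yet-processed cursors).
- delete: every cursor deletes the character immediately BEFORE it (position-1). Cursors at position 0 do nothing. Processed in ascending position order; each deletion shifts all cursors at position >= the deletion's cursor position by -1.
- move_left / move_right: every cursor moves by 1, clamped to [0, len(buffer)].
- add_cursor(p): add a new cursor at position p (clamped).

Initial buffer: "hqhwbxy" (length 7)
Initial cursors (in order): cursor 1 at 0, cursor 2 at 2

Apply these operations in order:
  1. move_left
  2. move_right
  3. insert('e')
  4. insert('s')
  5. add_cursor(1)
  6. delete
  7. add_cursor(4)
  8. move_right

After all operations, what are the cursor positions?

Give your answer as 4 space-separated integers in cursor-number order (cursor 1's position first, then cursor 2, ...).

After op 1 (move_left): buffer="hqhwbxy" (len 7), cursors c1@0 c2@1, authorship .......
After op 2 (move_right): buffer="hqhwbxy" (len 7), cursors c1@1 c2@2, authorship .......
After op 3 (insert('e')): buffer="heqehwbxy" (len 9), cursors c1@2 c2@4, authorship .1.2.....
After op 4 (insert('s')): buffer="hesqeshwbxy" (len 11), cursors c1@3 c2@6, authorship .11.22.....
After op 5 (add_cursor(1)): buffer="hesqeshwbxy" (len 11), cursors c3@1 c1@3 c2@6, authorship .11.22.....
After op 6 (delete): buffer="eqehwbxy" (len 8), cursors c3@0 c1@1 c2@3, authorship 1.2.....
After op 7 (add_cursor(4)): buffer="eqehwbxy" (len 8), cursors c3@0 c1@1 c2@3 c4@4, authorship 1.2.....
After op 8 (move_right): buffer="eqehwbxy" (len 8), cursors c3@1 c1@2 c2@4 c4@5, authorship 1.2.....

Answer: 2 4 1 5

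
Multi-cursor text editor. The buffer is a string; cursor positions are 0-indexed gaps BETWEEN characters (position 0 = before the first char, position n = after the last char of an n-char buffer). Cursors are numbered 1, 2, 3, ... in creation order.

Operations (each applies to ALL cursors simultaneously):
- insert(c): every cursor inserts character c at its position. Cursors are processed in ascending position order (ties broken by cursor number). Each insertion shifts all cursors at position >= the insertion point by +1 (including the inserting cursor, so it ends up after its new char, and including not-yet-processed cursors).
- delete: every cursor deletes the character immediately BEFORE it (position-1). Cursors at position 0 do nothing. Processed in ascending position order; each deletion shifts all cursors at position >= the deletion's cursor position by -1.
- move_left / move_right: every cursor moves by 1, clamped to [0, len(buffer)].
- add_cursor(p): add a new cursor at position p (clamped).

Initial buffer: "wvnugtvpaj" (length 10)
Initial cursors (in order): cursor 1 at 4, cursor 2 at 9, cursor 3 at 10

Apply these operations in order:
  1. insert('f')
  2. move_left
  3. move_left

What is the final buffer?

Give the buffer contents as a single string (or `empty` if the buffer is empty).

Answer: wvnufgtvpafjf

Derivation:
After op 1 (insert('f')): buffer="wvnufgtvpafjf" (len 13), cursors c1@5 c2@11 c3@13, authorship ....1.....2.3
After op 2 (move_left): buffer="wvnufgtvpafjf" (len 13), cursors c1@4 c2@10 c3@12, authorship ....1.....2.3
After op 3 (move_left): buffer="wvnufgtvpafjf" (len 13), cursors c1@3 c2@9 c3@11, authorship ....1.....2.3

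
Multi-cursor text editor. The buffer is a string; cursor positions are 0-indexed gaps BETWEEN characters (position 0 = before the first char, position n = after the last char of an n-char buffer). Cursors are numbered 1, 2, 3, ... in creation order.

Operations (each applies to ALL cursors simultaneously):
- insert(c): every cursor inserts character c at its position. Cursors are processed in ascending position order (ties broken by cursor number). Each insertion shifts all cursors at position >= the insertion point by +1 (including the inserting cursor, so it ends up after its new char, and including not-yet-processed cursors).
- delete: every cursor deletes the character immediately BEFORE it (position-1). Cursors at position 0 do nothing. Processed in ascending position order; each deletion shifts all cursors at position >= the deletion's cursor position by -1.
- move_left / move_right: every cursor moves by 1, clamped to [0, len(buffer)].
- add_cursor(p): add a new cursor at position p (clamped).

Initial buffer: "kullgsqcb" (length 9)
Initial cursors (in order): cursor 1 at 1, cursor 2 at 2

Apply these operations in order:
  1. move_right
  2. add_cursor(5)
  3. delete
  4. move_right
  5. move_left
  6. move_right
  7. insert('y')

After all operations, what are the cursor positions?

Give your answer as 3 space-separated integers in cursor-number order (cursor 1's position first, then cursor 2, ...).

Answer: 4 4 6

Derivation:
After op 1 (move_right): buffer="kullgsqcb" (len 9), cursors c1@2 c2@3, authorship .........
After op 2 (add_cursor(5)): buffer="kullgsqcb" (len 9), cursors c1@2 c2@3 c3@5, authorship .........
After op 3 (delete): buffer="klsqcb" (len 6), cursors c1@1 c2@1 c3@2, authorship ......
After op 4 (move_right): buffer="klsqcb" (len 6), cursors c1@2 c2@2 c3@3, authorship ......
After op 5 (move_left): buffer="klsqcb" (len 6), cursors c1@1 c2@1 c3@2, authorship ......
After op 6 (move_right): buffer="klsqcb" (len 6), cursors c1@2 c2@2 c3@3, authorship ......
After op 7 (insert('y')): buffer="klyysyqcb" (len 9), cursors c1@4 c2@4 c3@6, authorship ..12.3...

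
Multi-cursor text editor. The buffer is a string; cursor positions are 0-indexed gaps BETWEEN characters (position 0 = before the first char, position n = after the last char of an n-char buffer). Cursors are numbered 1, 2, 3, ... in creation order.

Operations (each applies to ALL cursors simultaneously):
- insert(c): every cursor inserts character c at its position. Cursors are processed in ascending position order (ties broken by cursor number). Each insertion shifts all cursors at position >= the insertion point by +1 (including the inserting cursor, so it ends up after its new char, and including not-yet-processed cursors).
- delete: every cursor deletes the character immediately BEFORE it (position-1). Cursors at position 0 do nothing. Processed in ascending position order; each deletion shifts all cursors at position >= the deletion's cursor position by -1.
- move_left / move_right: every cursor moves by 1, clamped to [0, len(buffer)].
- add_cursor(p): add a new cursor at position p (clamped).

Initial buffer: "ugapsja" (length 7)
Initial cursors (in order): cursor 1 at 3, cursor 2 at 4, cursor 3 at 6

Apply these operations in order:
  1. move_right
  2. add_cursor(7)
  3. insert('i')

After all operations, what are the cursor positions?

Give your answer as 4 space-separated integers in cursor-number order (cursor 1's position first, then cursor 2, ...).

After op 1 (move_right): buffer="ugapsja" (len 7), cursors c1@4 c2@5 c3@7, authorship .......
After op 2 (add_cursor(7)): buffer="ugapsja" (len 7), cursors c1@4 c2@5 c3@7 c4@7, authorship .......
After op 3 (insert('i')): buffer="ugapisijaii" (len 11), cursors c1@5 c2@7 c3@11 c4@11, authorship ....1.2..34

Answer: 5 7 11 11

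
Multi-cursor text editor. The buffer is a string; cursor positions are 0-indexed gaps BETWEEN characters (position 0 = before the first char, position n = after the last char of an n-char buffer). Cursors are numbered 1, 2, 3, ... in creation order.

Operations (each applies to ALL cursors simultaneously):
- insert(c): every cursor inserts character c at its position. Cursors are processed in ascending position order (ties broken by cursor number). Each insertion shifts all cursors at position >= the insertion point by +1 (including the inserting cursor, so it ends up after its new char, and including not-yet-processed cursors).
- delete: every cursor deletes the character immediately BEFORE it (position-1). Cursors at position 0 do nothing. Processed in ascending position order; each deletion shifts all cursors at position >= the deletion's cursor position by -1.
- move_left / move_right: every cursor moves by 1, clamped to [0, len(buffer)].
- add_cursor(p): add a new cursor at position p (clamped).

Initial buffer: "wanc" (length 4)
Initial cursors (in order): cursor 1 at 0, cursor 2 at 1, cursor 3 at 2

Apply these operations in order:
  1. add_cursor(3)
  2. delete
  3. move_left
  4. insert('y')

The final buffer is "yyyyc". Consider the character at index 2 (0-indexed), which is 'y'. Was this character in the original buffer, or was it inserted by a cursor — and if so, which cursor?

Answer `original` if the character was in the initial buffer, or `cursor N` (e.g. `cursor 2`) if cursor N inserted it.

After op 1 (add_cursor(3)): buffer="wanc" (len 4), cursors c1@0 c2@1 c3@2 c4@3, authorship ....
After op 2 (delete): buffer="c" (len 1), cursors c1@0 c2@0 c3@0 c4@0, authorship .
After op 3 (move_left): buffer="c" (len 1), cursors c1@0 c2@0 c3@0 c4@0, authorship .
After op 4 (insert('y')): buffer="yyyyc" (len 5), cursors c1@4 c2@4 c3@4 c4@4, authorship 1234.
Authorship (.=original, N=cursor N): 1 2 3 4 .
Index 2: author = 3

Answer: cursor 3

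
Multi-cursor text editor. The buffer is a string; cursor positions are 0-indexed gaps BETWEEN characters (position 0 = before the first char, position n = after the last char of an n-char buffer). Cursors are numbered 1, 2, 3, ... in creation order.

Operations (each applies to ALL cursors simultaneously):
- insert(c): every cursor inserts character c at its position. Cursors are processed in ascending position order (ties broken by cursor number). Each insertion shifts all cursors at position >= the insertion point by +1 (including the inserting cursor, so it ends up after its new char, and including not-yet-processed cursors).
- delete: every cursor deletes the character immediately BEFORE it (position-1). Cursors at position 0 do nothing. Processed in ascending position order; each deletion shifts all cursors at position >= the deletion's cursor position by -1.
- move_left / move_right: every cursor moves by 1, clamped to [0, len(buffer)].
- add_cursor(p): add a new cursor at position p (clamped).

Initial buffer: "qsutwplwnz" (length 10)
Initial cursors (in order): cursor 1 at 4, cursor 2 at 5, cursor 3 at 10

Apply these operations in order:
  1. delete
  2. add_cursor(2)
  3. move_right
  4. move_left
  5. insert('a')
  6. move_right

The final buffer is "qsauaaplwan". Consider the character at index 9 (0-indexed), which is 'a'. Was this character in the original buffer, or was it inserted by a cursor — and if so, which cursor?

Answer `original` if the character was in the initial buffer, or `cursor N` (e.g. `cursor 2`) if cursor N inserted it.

After op 1 (delete): buffer="qsuplwn" (len 7), cursors c1@3 c2@3 c3@7, authorship .......
After op 2 (add_cursor(2)): buffer="qsuplwn" (len 7), cursors c4@2 c1@3 c2@3 c3@7, authorship .......
After op 3 (move_right): buffer="qsuplwn" (len 7), cursors c4@3 c1@4 c2@4 c3@7, authorship .......
After op 4 (move_left): buffer="qsuplwn" (len 7), cursors c4@2 c1@3 c2@3 c3@6, authorship .......
After op 5 (insert('a')): buffer="qsauaaplwan" (len 11), cursors c4@3 c1@6 c2@6 c3@10, authorship ..4.12...3.
After op 6 (move_right): buffer="qsauaaplwan" (len 11), cursors c4@4 c1@7 c2@7 c3@11, authorship ..4.12...3.
Authorship (.=original, N=cursor N): . . 4 . 1 2 . . . 3 .
Index 9: author = 3

Answer: cursor 3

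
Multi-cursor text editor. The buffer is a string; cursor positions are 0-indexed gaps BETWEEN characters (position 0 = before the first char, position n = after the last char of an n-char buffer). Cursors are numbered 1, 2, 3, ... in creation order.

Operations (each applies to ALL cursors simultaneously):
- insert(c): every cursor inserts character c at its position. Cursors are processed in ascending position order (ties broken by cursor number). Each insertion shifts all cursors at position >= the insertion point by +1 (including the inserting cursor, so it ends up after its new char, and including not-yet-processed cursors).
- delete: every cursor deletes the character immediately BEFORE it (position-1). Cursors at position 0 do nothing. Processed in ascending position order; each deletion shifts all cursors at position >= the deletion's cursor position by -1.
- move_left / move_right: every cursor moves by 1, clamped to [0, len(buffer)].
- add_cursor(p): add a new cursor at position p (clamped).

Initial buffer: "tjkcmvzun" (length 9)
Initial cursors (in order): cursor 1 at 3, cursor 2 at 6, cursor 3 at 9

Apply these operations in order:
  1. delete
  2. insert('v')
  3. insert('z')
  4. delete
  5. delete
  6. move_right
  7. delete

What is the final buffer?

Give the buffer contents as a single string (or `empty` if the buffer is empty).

Answer: tjm

Derivation:
After op 1 (delete): buffer="tjcmzu" (len 6), cursors c1@2 c2@4 c3@6, authorship ......
After op 2 (insert('v')): buffer="tjvcmvzuv" (len 9), cursors c1@3 c2@6 c3@9, authorship ..1..2..3
After op 3 (insert('z')): buffer="tjvzcmvzzuvz" (len 12), cursors c1@4 c2@8 c3@12, authorship ..11..22..33
After op 4 (delete): buffer="tjvcmvzuv" (len 9), cursors c1@3 c2@6 c3@9, authorship ..1..2..3
After op 5 (delete): buffer="tjcmzu" (len 6), cursors c1@2 c2@4 c3@6, authorship ......
After op 6 (move_right): buffer="tjcmzu" (len 6), cursors c1@3 c2@5 c3@6, authorship ......
After op 7 (delete): buffer="tjm" (len 3), cursors c1@2 c2@3 c3@3, authorship ...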